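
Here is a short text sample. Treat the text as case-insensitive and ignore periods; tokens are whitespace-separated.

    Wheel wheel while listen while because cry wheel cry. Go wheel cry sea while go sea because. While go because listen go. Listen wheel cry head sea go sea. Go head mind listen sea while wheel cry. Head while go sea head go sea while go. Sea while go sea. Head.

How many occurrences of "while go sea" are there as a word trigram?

4

Scanning the 49 overlapping trigram windows for "while go sea":
  position 14–16: while go sea
  position 39–41: while go sea
  position 45–47: while go sea
  position 48–50: while go sea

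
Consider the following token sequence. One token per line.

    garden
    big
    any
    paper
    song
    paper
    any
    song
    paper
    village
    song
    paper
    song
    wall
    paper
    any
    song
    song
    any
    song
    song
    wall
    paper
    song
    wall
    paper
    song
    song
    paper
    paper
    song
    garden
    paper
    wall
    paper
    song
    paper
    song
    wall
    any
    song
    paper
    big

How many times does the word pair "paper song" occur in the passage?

7

Scanning the 42 overlapping bigram windows for "paper song":
  position 4–5: paper song
  position 12–13: paper song
  position 23–24: paper song
  position 26–27: paper song
  position 30–31: paper song
  position 35–36: paper song
  position 37–38: paper song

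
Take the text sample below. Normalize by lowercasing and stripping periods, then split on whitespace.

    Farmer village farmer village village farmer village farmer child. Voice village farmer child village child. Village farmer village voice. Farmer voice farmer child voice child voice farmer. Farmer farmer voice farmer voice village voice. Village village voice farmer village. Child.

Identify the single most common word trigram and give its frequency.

"village farmer village", 3 times

Trigram frequencies (highest first):
  village farmer village: 3
  farmer village farmer: 2
  village farmer child: 2
  farmer child voice: 2
  village voice farmer: 2
  voice farmer voice: 2
  … (24 more, each ≤ 2)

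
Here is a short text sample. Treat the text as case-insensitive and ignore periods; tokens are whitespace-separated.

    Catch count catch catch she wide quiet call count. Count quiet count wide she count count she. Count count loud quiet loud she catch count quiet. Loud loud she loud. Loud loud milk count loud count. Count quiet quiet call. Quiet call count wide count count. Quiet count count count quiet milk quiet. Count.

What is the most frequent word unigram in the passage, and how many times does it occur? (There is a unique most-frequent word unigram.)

"count", 19 times

Unigram frequencies (highest first):
  count: 19
  quiet: 10
  loud: 8
  she: 5
  catch: 4
  wide: 3
  … (2 more, each ≤ 3)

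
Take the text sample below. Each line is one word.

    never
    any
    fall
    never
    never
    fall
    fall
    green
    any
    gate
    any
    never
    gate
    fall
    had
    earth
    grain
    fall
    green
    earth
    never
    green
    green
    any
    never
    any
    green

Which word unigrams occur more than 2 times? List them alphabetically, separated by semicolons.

any; fall; green; never

Unigram counts meeting the condition (more than 2 times):
  any: 5
  fall: 5
  green: 5
  never: 6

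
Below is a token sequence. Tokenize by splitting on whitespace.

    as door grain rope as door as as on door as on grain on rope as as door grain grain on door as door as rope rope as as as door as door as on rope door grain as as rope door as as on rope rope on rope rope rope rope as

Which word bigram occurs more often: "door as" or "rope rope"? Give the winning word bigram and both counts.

"door as": 7 occurrences
"rope rope": 5 occurrences

"door as" (7 vs 5)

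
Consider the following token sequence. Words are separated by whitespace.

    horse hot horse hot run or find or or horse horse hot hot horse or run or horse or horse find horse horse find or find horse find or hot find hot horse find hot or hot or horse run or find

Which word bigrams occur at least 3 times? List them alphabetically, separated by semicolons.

find or; horse find; horse hot; hot horse; or find; or horse; run or

Bigram counts meeting the condition (at least 3 times):
  find or: 3
  horse find: 4
  horse hot: 3
  hot horse: 3
  or find: 3
  or horse: 4
  run or: 3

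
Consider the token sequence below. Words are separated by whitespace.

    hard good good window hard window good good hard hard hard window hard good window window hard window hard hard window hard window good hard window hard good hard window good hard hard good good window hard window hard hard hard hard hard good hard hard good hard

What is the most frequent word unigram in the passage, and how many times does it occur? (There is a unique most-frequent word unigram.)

"hard", 24 times

Unigram frequencies (highest first):
  hard: 24
  good: 12
  window: 12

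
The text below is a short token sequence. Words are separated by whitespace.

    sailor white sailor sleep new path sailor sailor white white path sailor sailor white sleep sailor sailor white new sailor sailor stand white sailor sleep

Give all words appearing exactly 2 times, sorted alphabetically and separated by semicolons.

Unigram counts meeting the condition (exactly 2 times):
  new: 2
  path: 2

new; path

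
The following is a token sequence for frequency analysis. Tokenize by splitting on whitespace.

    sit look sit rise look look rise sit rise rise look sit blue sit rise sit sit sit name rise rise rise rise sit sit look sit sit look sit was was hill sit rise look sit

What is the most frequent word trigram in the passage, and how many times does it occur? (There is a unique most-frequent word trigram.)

"sit look sit", 3 times

Trigram frequencies (highest first):
  sit look sit: 3
  sit rise look: 2
  rise look sit: 2
  rise sit sit: 2
  rise rise rise: 2
  sit sit look: 2
  … (22 more, each ≤ 1)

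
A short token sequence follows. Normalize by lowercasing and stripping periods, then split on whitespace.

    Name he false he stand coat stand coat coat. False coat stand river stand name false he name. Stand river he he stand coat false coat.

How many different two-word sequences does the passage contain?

17

26 tokens → 25 bigram windows in total.
Repeated bigrams (each contributes count−1 duplicates):
  stand coat: 3
  coat false: 2
  coat stand: 2
  false coat: 2
  false he: 2
  he stand: 2
  stand river: 2
8 duplicate windows → 25 − 8 = 17 distinct.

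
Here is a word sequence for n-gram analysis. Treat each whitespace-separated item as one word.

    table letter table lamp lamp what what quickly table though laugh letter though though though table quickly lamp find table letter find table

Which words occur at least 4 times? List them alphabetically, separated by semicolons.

table; though

Unigram counts meeting the condition (at least 4 times):
  table: 6
  though: 4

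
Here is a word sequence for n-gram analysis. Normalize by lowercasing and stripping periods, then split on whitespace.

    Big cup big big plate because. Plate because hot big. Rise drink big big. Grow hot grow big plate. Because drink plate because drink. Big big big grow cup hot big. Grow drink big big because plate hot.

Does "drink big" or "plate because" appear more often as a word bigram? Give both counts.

"drink big": 3 occurrences
"plate because": 4 occurrences

"plate because" (4 vs 3)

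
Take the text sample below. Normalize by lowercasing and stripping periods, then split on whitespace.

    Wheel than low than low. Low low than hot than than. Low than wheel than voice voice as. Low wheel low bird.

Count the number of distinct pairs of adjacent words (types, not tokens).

22 tokens → 21 bigram windows in total.
Repeated bigrams (each contributes count−1 duplicates):
  low than: 3
  than low: 3
  low low: 2
  wheel than: 2
6 duplicate windows → 21 − 6 = 15 distinct.

15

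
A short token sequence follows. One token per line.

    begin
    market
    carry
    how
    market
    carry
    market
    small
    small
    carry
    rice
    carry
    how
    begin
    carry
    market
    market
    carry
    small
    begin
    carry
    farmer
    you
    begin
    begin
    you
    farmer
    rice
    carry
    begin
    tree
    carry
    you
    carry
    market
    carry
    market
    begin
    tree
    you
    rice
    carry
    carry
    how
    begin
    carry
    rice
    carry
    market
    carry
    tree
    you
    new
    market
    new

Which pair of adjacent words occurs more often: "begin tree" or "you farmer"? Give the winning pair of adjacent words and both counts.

"begin tree": 2 occurrences
"you farmer": 1 occurrence

"begin tree" (2 vs 1)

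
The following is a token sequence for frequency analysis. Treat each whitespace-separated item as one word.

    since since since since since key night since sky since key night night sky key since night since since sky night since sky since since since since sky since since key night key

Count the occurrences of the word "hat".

0

Scanning the 33 tokens for "hat":
  (none found)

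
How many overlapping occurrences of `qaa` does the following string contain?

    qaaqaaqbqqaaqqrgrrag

3

Sliding a length-3 window over the 20 characters (18 positions):
  position 1–3: qaa
  position 4–6: qaa
  position 10–12: qaa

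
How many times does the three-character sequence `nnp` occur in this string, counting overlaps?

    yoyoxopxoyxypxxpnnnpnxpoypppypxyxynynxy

Sliding a length-3 window over the 39 characters (37 positions):
  position 18–20: nnp

1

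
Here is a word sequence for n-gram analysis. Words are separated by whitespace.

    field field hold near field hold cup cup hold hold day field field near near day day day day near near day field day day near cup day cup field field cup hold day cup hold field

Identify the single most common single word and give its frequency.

"day", 10 times

Unigram frequencies (highest first):
  day: 10
  field: 9
  hold: 6
  near: 6
  cup: 6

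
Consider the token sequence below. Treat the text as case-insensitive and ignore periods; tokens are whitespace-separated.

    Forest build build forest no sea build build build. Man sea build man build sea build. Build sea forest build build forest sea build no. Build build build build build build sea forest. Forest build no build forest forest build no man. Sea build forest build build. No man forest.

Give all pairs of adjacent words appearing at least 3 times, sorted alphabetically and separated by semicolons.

build build; build forest; build no; build sea; forest build; sea build

Bigram counts meeting the condition (at least 3 times):
  build build: 11
  build forest: 4
  build no: 4
  build sea: 3
  forest build: 5
  sea build: 5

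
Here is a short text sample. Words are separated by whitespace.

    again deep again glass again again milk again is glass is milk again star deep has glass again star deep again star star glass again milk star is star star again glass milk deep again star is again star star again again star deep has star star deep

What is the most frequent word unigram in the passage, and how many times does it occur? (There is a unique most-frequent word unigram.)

"again", 14 times

Unigram frequencies (highest first):
  again: 14
  star: 13
  deep: 6
  glass: 5
  milk: 4
  is: 4
  … (1 more, each ≤ 2)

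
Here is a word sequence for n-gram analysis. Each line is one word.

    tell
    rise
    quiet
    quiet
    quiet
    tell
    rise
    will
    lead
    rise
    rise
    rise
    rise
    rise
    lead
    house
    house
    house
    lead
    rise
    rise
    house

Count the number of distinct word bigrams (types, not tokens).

22 tokens → 21 bigram windows in total.
Repeated bigrams (each contributes count−1 duplicates):
  rise rise: 5
  house house: 2
  lead rise: 2
  quiet quiet: 2
  tell rise: 2
8 duplicate windows → 21 − 8 = 13 distinct.

13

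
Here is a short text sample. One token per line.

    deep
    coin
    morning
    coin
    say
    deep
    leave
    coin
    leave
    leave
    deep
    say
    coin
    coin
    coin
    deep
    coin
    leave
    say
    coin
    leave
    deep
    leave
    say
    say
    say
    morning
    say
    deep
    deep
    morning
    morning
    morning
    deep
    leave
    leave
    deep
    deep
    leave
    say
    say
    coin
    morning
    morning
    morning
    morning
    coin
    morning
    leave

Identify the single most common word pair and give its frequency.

"morning morning", 5 times

Bigram frequencies (highest first):
  morning morning: 5
  deep leave: 4
  coin morning: 3
  coin leave: 3
  leave deep: 3
  say coin: 3
  … (17 more, each ≤ 3)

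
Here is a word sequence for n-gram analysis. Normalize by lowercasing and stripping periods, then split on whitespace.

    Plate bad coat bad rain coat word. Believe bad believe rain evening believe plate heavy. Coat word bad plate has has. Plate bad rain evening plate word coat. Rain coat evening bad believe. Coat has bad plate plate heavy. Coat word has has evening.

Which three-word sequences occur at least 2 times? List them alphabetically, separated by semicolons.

Trigram counts meeting the condition (at least 2 times):
  heavy coat word: 2
  plate heavy coat: 2

heavy coat word; plate heavy coat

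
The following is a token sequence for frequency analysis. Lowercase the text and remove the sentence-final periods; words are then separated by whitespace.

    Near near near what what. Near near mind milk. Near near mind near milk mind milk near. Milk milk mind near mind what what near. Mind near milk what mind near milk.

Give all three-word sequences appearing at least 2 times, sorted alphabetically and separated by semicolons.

Trigram counts meeting the condition (at least 2 times):
  mind milk near: 2
  mind near milk: 3
  near mind near: 2
  near near mind: 2
  what what near: 2

mind milk near; mind near milk; near mind near; near near mind; what what near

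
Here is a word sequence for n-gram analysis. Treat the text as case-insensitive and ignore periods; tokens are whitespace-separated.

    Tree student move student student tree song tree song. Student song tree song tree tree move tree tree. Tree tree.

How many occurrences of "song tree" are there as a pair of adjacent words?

3

Scanning the 19 overlapping bigram windows for "song tree":
  position 7–8: song tree
  position 11–12: song tree
  position 13–14: song tree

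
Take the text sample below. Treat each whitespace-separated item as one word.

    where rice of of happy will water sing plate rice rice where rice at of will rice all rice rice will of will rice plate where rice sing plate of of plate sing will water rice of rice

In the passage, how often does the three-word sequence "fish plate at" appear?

Scanning the 36 overlapping trigram windows for "fish plate at":
  (none found)

0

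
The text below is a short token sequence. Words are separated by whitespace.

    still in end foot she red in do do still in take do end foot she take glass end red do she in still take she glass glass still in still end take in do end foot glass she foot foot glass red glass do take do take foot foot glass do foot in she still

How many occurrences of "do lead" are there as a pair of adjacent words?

Scanning the 55 overlapping bigram windows for "do lead":
  (none found)

0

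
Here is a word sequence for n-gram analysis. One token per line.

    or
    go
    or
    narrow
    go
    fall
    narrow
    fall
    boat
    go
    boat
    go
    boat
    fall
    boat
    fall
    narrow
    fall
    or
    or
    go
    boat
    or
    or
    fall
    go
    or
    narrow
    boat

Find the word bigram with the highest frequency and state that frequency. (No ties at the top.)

"go boat", 3 times

Bigram frequencies (highest first):
  go boat: 3
  or go: 2
  go or: 2
  or narrow: 2
  fall narrow: 2
  narrow fall: 2
  … (11 more, each ≤ 2)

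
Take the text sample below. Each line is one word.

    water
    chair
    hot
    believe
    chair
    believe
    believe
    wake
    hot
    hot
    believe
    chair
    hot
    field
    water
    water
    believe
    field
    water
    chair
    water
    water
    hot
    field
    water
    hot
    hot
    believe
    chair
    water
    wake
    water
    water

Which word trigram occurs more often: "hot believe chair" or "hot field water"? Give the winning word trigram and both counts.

"hot believe chair": 3 occurrences
"hot field water": 2 occurrences

"hot believe chair" (3 vs 2)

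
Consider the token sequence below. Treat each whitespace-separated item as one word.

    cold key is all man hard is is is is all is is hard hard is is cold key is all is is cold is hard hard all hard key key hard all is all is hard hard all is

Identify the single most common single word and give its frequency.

"is", 16 times

Unigram frequencies (highest first):
  is: 16
  hard: 9
  all: 7
  key: 4
  cold: 3
  man: 1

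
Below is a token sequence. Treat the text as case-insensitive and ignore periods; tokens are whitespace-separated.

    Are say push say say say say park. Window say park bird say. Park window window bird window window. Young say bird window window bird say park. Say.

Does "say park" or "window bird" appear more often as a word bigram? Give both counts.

"say park": 4 occurrences
"window bird": 2 occurrences

"say park" (4 vs 2)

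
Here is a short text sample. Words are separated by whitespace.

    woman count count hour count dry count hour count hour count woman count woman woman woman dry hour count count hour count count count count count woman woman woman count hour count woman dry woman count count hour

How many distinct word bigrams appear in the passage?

38 tokens → 37 bigram windows in total.
Repeated bigrams (each contributes count−1 duplicates):
  count count: 7
  count hour: 6
  hour count: 6
  count woman: 4
  woman count: 4
  woman woman: 4
  woman dry: 2
26 duplicate windows → 37 − 26 = 11 distinct.

11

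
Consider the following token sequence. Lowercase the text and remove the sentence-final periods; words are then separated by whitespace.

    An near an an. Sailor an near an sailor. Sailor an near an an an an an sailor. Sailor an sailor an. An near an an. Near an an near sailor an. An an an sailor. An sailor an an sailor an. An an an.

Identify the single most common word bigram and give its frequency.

"an an", 15 times

Bigram frequencies (highest first):
  an an: 15
  sailor an: 8
  an sailor: 7
  an near: 6
  near an: 5
  sailor sailor: 2
  … (1 more, each ≤ 1)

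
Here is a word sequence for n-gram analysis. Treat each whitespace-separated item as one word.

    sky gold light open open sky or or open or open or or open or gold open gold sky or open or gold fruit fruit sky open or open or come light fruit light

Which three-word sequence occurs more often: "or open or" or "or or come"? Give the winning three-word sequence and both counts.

"or open or" (5 vs 0)

"or open or": 5 occurrences
"or or come": 0 occurrences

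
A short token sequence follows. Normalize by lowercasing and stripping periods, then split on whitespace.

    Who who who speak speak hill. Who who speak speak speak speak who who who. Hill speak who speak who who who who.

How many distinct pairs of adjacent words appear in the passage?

8

23 tokens → 22 bigram windows in total.
Repeated bigrams (each contributes count−1 duplicates):
  who who: 8
  speak speak: 4
  speak who: 3
  who speak: 3
14 duplicate windows → 22 − 14 = 8 distinct.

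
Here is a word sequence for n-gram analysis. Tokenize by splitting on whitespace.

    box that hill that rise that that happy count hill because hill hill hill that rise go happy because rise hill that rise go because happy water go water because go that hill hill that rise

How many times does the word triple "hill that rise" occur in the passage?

4

Scanning the 34 overlapping trigram windows for "hill that rise":
  position 3–5: hill that rise
  position 14–16: hill that rise
  position 21–23: hill that rise
  position 34–36: hill that rise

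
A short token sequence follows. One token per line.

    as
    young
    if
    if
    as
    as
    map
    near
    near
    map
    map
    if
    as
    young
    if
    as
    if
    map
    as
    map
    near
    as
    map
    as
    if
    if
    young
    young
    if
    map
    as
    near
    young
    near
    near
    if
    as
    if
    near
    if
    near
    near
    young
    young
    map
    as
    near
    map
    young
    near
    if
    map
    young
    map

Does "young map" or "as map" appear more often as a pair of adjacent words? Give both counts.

"as map" (3 vs 2)

"young map": 2 occurrences
"as map": 3 occurrences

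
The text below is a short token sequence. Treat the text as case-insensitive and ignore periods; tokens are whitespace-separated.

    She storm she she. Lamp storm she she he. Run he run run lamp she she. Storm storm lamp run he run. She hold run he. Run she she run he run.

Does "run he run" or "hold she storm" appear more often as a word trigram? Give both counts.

"run he run": 4 occurrences
"hold she storm": 0 occurrences

"run he run" (4 vs 0)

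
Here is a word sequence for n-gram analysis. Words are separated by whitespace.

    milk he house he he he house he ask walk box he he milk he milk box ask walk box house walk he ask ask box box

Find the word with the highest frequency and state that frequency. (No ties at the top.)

"he", 9 times

Unigram frequencies (highest first):
  he: 9
  box: 5
  ask: 4
  milk: 3
  house: 3
  walk: 3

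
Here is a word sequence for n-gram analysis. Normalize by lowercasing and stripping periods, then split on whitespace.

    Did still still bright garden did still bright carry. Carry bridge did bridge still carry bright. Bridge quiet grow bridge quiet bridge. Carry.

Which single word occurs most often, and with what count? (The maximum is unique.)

"bridge", 5 times

Unigram frequencies (highest first):
  bridge: 5
  still: 4
  carry: 4
  did: 3
  bright: 3
  quiet: 2
  … (2 more, each ≤ 1)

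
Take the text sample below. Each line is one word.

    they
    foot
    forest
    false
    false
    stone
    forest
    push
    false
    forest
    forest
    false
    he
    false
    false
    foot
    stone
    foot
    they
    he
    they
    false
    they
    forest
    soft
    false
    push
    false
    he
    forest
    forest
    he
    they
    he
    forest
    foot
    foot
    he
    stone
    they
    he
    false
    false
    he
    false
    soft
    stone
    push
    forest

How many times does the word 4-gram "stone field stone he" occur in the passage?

0

Scanning the 46 overlapping 4-gram windows for "stone field stone he":
  (none found)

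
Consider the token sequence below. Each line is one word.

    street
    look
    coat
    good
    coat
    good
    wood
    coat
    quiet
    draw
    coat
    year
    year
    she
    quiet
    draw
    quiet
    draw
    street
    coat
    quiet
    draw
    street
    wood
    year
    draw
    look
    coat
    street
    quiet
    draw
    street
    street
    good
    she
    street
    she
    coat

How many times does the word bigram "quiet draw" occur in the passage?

5

Scanning the 37 overlapping bigram windows for "quiet draw":
  position 9–10: quiet draw
  position 15–16: quiet draw
  position 17–18: quiet draw
  position 21–22: quiet draw
  position 30–31: quiet draw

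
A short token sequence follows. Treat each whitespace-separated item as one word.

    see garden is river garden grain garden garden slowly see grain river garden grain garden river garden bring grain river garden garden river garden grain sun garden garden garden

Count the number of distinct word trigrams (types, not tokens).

22

29 tokens → 27 trigram windows in total.
Repeated trigrams (each contributes count−1 duplicates):
  river garden grain: 3
  garden grain garden: 2
  garden river garden: 2
  grain river garden: 2
5 duplicate windows → 27 − 5 = 22 distinct.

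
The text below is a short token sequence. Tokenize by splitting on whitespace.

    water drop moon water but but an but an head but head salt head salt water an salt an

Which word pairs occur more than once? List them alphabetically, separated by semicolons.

Bigram counts meeting the condition (more than once):
  but an: 2
  head salt: 2

but an; head salt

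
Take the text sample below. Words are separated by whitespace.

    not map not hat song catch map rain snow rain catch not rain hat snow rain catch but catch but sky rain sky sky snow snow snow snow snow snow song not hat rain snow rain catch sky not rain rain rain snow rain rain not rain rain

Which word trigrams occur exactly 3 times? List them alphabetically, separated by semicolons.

rain snow rain; snow rain catch

Trigram counts meeting the condition (exactly 3 times):
  rain snow rain: 3
  snow rain catch: 3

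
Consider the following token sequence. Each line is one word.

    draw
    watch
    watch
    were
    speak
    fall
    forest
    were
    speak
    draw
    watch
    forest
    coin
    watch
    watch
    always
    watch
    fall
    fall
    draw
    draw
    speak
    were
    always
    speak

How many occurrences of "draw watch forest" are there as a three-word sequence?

Scanning the 23 overlapping trigram windows for "draw watch forest":
  position 10–12: draw watch forest

1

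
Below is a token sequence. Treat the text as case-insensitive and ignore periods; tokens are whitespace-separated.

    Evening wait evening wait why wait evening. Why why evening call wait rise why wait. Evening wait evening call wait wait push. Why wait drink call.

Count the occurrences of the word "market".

0

Scanning the 26 tokens for "market":
  (none found)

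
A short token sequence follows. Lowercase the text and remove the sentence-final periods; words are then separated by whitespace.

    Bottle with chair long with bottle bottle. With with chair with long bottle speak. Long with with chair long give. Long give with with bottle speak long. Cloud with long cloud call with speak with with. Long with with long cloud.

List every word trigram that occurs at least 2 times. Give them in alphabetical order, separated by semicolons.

Trigram counts meeting the condition (at least 2 times):
  bottle speak long: 2
  long with with: 2
  with chair long: 2
  with long cloud: 2
  with with chair: 2
  with with long: 2

bottle speak long; long with with; with chair long; with long cloud; with with chair; with with long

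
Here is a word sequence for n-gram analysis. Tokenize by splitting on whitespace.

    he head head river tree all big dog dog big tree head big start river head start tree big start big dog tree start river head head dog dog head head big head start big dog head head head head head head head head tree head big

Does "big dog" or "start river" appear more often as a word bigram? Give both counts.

"big dog": 3 occurrences
"start river": 2 occurrences

"big dog" (3 vs 2)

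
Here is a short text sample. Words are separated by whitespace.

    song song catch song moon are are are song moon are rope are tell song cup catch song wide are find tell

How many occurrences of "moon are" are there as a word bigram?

2

Scanning the 21 overlapping bigram windows for "moon are":
  position 5–6: moon are
  position 10–11: moon are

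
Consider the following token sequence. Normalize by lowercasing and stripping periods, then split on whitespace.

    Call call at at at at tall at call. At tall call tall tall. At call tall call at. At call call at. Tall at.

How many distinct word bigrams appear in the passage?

9

25 tokens → 24 bigram windows in total.
Repeated bigrams (each contributes count−1 duplicates):
  at at: 4
  call at: 4
  at call: 3
  at tall: 3
  tall at: 3
  call call: 2
  call tall: 2
  tall call: 2
15 duplicate windows → 24 − 15 = 9 distinct.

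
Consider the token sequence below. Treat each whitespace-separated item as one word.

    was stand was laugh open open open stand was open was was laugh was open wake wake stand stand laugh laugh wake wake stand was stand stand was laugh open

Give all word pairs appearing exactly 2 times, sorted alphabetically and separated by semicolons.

laugh open; open open; stand stand; wake stand; wake wake; was open; was stand

Bigram counts meeting the condition (exactly 2 times):
  laugh open: 2
  open open: 2
  stand stand: 2
  wake stand: 2
  wake wake: 2
  was open: 2
  was stand: 2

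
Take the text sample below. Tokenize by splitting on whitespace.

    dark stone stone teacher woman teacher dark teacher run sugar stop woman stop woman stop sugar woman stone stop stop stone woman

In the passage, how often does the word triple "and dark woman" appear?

Scanning the 20 overlapping trigram windows for "and dark woman":
  (none found)

0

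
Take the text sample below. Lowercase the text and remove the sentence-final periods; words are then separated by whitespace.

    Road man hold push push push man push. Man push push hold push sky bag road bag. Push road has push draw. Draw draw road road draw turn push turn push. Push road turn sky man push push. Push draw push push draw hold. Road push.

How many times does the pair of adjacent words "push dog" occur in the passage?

Scanning the 45 overlapping bigram windows for "push dog":
  (none found)

0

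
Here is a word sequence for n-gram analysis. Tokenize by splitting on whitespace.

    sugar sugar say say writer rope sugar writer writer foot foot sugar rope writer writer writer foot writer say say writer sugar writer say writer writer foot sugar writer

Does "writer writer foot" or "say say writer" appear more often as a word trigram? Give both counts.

"writer writer foot": 3 occurrences
"say say writer": 2 occurrences

"writer writer foot" (3 vs 2)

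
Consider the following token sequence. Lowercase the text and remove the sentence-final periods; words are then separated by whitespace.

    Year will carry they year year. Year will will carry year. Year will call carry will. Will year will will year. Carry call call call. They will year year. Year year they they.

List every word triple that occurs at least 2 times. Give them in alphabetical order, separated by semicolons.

will will year; year will will; year year will; year year year

Trigram counts meeting the condition (at least 2 times):
  will will year: 2
  year will will: 2
  year year will: 2
  year year year: 3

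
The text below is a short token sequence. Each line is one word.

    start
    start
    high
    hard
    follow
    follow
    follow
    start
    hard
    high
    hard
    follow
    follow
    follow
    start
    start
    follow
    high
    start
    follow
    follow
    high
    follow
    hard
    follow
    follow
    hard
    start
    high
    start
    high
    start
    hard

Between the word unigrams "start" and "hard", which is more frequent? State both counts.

"start" (9 vs 6)

"start": 9 occurrences
"hard": 6 occurrences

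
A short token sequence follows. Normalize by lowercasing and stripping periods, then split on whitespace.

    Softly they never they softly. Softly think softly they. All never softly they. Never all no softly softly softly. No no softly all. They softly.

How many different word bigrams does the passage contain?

17

25 tokens → 24 bigram windows in total.
Repeated bigrams (each contributes count−1 duplicates):
  softly softly: 3
  softly they: 3
  no softly: 2
  they never: 2
  they softly: 2
7 duplicate windows → 24 − 7 = 17 distinct.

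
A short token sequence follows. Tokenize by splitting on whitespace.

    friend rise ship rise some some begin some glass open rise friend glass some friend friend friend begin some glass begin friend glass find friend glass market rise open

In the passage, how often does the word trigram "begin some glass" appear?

Scanning the 27 overlapping trigram windows for "begin some glass":
  position 7–9: begin some glass
  position 18–20: begin some glass

2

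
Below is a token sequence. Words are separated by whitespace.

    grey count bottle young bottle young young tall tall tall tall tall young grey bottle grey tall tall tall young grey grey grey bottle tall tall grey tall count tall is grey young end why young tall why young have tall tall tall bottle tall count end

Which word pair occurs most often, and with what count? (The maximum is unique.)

"tall tall", 9 times

Bigram frequencies (highest first):
  tall tall: 9
  bottle young: 2
  young tall: 2
  tall young: 2
  young grey: 2
  grey bottle: 2
  … (22 more, each ≤ 2)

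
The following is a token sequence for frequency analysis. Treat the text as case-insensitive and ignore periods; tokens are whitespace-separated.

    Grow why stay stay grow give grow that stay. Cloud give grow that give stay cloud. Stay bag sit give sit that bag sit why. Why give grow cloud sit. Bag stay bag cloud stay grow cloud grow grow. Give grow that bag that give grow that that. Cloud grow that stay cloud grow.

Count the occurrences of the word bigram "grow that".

5

Scanning the 53 overlapping bigram windows for "grow that":
  position 7–8: grow that
  position 12–13: grow that
  position 41–42: grow that
  position 46–47: grow that
  position 50–51: grow that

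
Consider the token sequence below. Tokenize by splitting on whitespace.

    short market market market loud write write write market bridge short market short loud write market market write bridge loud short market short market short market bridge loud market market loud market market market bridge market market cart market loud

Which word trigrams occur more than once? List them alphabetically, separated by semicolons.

loud market market; market market loud; market market market; market short market; short market short

Trigram counts meeting the condition (more than once):
  loud market market: 2
  market market loud: 2
  market market market: 2
  market short market: 2
  short market short: 3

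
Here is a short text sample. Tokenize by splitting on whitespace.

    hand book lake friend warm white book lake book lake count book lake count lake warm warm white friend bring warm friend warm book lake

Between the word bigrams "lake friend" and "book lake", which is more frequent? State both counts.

"book lake" (5 vs 1)

"lake friend": 1 occurrence
"book lake": 5 occurrences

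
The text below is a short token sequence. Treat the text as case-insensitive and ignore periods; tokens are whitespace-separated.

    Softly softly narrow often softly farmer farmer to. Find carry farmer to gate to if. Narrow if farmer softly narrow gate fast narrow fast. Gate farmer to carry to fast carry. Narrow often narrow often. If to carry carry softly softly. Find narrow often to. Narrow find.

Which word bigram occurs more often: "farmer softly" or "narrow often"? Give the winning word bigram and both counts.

"narrow often" (4 vs 1)

"farmer softly": 1 occurrence
"narrow often": 4 occurrences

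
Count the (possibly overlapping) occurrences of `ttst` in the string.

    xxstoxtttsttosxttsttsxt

Sliding a length-4 window over the 23 characters (20 positions):
  position 8–11: ttst
  position 16–19: ttst

2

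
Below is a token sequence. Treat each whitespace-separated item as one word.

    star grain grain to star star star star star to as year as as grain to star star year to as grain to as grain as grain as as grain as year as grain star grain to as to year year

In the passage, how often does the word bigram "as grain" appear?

Scanning the 40 overlapping bigram windows for "as grain":
  position 14–15: as grain
  position 21–22: as grain
  position 24–25: as grain
  position 26–27: as grain
  position 29–30: as grain
  position 33–34: as grain

6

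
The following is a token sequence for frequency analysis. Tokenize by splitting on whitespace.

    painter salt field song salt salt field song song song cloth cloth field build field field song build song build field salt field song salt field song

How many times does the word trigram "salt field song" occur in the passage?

Scanning the 25 overlapping trigram windows for "salt field song":
  position 2–4: salt field song
  position 6–8: salt field song
  position 22–24: salt field song
  position 25–27: salt field song

4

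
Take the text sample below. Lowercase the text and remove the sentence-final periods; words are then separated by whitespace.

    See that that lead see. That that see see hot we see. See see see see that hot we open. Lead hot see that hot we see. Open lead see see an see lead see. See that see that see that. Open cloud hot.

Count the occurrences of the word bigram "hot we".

3

Scanning the 43 overlapping bigram windows for "hot we":
  position 10–11: hot we
  position 18–19: hot we
  position 25–26: hot we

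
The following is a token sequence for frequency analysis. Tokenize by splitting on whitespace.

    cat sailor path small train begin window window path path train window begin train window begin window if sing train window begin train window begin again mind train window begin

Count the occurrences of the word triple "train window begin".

Scanning the 28 overlapping trigram windows for "train window begin":
  position 11–13: train window begin
  position 14–16: train window begin
  position 20–22: train window begin
  position 23–25: train window begin
  position 28–30: train window begin

5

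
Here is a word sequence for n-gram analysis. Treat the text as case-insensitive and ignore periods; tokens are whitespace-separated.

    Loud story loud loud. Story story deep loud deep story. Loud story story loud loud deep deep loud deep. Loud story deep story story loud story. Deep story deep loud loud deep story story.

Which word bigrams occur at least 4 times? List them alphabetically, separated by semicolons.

deep loud; deep story; loud deep; loud story; story deep; story loud; story story

Bigram counts meeting the condition (at least 4 times):
  deep loud: 4
  deep story: 4
  loud deep: 4
  loud story: 5
  story deep: 4
  story loud: 4
  story story: 4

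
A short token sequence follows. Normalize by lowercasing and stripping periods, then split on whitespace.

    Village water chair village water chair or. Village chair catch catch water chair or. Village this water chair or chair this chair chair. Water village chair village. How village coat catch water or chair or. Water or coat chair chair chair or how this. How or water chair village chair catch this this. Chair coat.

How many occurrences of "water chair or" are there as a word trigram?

Scanning the 53 overlapping trigram windows for "water chair or":
  position 5–7: water chair or
  position 12–14: water chair or
  position 17–19: water chair or

3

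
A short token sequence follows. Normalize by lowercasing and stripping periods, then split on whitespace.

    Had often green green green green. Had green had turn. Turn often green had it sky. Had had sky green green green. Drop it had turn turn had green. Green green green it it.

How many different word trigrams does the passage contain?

34 tokens → 32 trigram windows in total.
Repeated trigrams (each contributes count−1 duplicates):
  green green green: 5
  had turn turn: 2
5 duplicate windows → 32 − 5 = 27 distinct.

27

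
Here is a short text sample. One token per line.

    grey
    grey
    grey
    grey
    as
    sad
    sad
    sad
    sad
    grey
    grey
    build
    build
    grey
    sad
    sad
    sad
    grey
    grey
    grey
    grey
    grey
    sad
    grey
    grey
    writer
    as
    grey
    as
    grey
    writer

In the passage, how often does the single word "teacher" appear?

0

Scanning the 31 tokens for "teacher":
  (none found)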